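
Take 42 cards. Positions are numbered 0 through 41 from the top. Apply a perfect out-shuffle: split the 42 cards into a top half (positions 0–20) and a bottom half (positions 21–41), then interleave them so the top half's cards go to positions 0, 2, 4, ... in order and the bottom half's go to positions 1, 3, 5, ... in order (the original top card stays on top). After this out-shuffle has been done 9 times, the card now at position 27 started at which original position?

28

Work backwards from position 27, undoing one out-shuffle at a time:
27 ← 34 ← 17 ← 29 ← 35 ← 38 ← 19 ← 30 ← 15 ← 28
So the card now at position 27 started at position 28.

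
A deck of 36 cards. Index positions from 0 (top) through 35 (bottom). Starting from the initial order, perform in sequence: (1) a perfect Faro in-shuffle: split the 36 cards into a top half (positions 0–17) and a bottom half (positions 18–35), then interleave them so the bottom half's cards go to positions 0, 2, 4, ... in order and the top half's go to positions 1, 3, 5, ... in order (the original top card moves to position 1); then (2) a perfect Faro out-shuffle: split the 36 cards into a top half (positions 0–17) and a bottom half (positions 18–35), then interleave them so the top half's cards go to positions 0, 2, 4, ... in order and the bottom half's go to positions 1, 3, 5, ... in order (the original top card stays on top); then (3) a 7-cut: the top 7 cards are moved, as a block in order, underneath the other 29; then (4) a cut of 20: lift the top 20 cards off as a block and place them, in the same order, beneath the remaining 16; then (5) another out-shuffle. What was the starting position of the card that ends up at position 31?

Undo the operations in reverse order, starting from position 31:
  undo op 5 (out-shuffle, from bottom half): 31 ← 33
  undo op 4 (cut 20): 33 ← 17
  undo op 3 (cut 7): 17 ← 24
  undo op 2 (out-shuffle, from top half): 24 ← 12
  undo op 1 (in-shuffle, from bottom half): 12 ← 24
So the card at position 31 came from original position 24.

24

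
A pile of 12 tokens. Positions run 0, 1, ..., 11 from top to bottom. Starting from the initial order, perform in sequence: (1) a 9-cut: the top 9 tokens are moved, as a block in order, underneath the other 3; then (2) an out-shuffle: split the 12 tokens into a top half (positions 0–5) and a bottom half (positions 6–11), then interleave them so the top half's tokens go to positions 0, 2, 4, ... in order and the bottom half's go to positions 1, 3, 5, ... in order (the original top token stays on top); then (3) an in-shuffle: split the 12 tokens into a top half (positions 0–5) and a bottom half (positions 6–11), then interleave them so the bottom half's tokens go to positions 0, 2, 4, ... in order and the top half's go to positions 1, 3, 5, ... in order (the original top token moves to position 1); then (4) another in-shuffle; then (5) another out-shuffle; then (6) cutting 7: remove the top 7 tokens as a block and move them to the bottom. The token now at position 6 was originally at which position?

11

Undo the operations in reverse order, starting from position 6:
  undo op 6 (cut 7): 6 ← 1
  undo op 5 (out-shuffle, from bottom half): 1 ← 6
  undo op 4 (in-shuffle, from bottom half): 6 ← 9
  undo op 3 (in-shuffle, from top half): 9 ← 4
  undo op 2 (out-shuffle, from top half): 4 ← 2
  undo op 1 (cut 9): 2 ← 11
So the token at position 6 came from original position 11.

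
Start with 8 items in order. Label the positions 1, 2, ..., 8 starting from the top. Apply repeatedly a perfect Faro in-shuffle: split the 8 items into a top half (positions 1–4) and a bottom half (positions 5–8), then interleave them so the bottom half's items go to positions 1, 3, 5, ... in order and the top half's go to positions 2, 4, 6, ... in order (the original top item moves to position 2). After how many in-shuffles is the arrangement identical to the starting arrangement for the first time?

6

The in-shuffle permutes the 8 positions with cycle lengths [2, 6].
Every item is home exactly when every cycle has completed a whole number of laps, i.e. after lcm(2, 6) = 6 in-shuffles.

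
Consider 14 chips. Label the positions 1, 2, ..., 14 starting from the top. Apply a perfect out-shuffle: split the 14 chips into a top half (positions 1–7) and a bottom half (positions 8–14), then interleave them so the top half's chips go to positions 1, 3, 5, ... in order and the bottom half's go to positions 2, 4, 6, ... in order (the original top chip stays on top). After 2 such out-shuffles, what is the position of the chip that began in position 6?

8

Track the chip's position through each out-shuffle:
6 → 11 → 8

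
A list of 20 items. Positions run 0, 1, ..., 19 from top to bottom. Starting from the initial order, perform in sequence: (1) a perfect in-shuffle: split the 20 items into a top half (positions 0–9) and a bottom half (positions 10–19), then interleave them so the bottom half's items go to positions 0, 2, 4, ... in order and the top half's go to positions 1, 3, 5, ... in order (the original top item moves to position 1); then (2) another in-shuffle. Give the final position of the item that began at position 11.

Track the item from position 11 forward through each operation:
  after op 1 (in-shuffle): 11 → 2
  after op 2 (in-shuffle): 2 → 5

5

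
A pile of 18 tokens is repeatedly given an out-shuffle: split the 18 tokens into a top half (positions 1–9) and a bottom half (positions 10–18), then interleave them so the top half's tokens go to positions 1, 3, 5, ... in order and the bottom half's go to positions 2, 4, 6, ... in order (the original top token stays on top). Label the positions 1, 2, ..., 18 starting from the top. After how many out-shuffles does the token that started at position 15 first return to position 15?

Follow position 15 under repeated out-shuffles:
15 → 12 → 6 → 11 → 4 → 7 → 13 → 8 → 15
It first returns after 8 out-shuffles.

8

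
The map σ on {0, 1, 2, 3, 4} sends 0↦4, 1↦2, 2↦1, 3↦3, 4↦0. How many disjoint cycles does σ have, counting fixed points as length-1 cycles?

3

Cycle decomposition: (0 4) (1 2) (3).
3 cycles.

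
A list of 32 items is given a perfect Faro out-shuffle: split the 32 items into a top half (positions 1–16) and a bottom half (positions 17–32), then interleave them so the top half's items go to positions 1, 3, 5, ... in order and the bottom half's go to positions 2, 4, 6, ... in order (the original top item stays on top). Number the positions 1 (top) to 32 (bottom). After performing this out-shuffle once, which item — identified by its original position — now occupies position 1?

1

Work backwards from position 1, undoing one out-shuffle at a time:
1 ← 1
So the item now at position 1 started at position 1.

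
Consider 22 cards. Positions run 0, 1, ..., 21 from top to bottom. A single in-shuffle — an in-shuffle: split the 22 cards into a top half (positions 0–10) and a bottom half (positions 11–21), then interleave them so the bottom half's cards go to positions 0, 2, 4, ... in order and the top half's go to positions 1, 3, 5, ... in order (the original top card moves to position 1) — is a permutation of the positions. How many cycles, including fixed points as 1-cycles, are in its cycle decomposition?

Trace each unvisited position around until it returns:
(0 1 3 7 15 8 ... len 11) (4 9 19 16 10 21 ... len 11)
2 cycles in total.

2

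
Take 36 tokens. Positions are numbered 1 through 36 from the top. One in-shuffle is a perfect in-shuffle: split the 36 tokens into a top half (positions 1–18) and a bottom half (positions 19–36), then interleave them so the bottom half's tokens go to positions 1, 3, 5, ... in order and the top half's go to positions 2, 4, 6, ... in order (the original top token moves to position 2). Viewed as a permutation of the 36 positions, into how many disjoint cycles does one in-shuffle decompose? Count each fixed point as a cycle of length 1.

Trace each unvisited position around until it returns:
(1 2 4 8 16 32 ... len 36)
1 cycle in total.

1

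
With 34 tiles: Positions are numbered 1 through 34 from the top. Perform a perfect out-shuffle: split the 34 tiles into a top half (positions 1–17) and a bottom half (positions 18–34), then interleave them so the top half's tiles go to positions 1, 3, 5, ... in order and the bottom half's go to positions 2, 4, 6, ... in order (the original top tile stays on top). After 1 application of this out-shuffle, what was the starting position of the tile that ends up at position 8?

Work backwards from position 8, undoing one out-shuffle at a time:
8 ← 21
So the tile now at position 8 started at position 21.

21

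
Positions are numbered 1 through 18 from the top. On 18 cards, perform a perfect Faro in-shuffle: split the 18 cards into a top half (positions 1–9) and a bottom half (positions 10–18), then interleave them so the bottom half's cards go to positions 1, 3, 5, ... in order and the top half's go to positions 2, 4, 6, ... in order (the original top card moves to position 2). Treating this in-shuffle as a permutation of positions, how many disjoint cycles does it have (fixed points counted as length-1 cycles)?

1

Trace each unvisited position around until it returns:
(1 2 4 8 16 13 ... len 18)
1 cycle in total.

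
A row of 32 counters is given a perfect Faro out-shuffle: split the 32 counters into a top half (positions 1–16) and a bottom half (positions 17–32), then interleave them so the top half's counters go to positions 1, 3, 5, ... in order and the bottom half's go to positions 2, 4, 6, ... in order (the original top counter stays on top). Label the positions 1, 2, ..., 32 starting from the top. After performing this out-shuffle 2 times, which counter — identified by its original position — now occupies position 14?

Work backwards from position 14, undoing one out-shuffle at a time:
14 ← 23 ← 12
So the counter now at position 14 started at position 12.

12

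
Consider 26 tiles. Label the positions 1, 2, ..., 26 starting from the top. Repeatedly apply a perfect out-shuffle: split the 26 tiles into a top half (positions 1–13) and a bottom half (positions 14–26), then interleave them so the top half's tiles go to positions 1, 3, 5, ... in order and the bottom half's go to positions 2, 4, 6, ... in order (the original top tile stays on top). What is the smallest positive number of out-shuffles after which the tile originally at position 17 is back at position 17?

20

Follow position 17 under repeated out-shuffles:
17 → 8 → 15 → 4 → 7 → 13 → 25 → 24 → 22 → 18 → 10 → 19 → 12 → 23 → 20 → 14 → 2 → 3 → 5 → 9 → 17
It first returns after 20 out-shuffles.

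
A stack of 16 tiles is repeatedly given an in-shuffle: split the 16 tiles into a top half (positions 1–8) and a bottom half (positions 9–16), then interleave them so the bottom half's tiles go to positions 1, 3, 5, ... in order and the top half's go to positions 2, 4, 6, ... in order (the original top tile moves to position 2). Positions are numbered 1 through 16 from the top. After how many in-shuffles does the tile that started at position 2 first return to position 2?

Follow position 2 under repeated in-shuffles:
2 → 4 → 8 → 16 → 15 → 13 → 9 → 1 → 2
It first returns after 8 in-shuffles.

8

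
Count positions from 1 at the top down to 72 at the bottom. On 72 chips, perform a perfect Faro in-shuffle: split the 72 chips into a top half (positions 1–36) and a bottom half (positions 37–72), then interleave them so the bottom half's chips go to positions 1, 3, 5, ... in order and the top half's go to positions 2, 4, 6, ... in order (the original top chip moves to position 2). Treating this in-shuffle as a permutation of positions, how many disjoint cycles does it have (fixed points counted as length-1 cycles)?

Trace each unvisited position around until it returns:
(1 2 4 8 16 32 64 55 37) (3 6 12 24 48 23 46 19 38) (5 10 20 40 7 14 28 56 39) (9 18 36 72 71 69 65 57 41) (11 22 44 15 30 60 47 21 42) (13 26 52 31 62 51 29 58 43) (17 34 68 63 53 33 66 59 45) (25 50 27 54 35 70 67 61 49)
8 cycles in total.

8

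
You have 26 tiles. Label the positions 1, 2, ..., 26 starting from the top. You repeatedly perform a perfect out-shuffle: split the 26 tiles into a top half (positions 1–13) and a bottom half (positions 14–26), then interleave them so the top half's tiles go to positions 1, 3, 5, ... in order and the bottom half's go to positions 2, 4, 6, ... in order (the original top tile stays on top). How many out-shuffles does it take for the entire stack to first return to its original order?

The out-shuffle permutes the 26 positions with cycle lengths [1, 1, 4, 20].
Every tile is home exactly when every cycle has completed a whole number of laps, i.e. after lcm(1, 4, 20) = 20 out-shuffles.

20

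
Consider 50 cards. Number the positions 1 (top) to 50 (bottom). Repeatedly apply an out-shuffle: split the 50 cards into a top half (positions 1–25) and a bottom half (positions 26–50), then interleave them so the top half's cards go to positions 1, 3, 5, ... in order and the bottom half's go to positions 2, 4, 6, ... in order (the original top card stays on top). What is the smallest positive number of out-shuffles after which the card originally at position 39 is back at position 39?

Follow position 39 under repeated out-shuffles:
39 → 28 → 6 → 11 → 21 → 41 → 32 → 14 → ... → 39 (length 21)
It first returns after 21 out-shuffles.

21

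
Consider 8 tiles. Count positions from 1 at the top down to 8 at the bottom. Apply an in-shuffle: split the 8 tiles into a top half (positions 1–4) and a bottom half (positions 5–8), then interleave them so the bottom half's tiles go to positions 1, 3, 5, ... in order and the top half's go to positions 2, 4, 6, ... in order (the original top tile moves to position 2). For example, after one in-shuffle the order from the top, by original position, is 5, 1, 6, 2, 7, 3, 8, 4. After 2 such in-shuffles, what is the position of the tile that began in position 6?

6

Track the tile's position through each in-shuffle:
6 → 3 → 6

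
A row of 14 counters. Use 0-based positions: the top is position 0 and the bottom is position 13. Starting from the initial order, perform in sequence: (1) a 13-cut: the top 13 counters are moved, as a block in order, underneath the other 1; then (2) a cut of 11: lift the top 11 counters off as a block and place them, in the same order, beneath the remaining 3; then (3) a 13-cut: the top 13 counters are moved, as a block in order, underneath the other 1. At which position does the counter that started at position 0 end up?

5

Track the counter from position 0 forward through each operation:
  after op 1 (cut 13): 0 → 1
  after op 2 (cut 11): 1 → 4
  after op 3 (cut 13): 4 → 5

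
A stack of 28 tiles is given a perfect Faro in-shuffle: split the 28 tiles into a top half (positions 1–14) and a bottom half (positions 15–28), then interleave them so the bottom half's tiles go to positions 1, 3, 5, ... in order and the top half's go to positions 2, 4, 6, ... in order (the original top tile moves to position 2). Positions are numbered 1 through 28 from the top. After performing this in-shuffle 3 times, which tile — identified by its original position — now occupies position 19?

6

Work backwards from position 19, undoing one in-shuffle at a time:
19 ← 24 ← 12 ← 6
So the tile now at position 19 started at position 6.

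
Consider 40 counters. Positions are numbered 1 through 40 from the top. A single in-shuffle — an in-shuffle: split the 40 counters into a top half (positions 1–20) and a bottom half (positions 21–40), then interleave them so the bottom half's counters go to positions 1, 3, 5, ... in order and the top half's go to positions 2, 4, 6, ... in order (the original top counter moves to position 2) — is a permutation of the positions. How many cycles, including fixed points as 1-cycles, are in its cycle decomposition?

Trace each unvisited position around until it returns:
(1 2 4 8 16 32 ... len 20) (3 6 12 24 7 14 ... len 20)
2 cycles in total.

2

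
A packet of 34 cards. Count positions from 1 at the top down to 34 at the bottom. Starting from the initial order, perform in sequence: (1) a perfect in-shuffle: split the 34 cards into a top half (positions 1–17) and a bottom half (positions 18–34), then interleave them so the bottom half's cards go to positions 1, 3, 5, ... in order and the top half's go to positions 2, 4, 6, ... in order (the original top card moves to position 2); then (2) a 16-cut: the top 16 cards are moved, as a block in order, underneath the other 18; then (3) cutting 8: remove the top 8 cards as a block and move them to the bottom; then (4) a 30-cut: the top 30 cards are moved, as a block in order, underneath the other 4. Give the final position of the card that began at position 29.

Track the card from position 29 forward through each operation:
  after op 1 (in-shuffle): 29 → 23
  after op 2 (cut 16): 23 → 7
  after op 3 (cut 8): 7 → 33
  after op 4 (cut 30): 33 → 3

3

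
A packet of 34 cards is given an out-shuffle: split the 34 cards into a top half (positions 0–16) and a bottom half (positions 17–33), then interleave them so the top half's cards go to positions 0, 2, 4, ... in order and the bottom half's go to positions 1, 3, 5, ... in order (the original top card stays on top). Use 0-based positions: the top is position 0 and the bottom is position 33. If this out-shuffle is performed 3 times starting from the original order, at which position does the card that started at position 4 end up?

Track the card's position through each out-shuffle:
4 → 8 → 16 → 32

32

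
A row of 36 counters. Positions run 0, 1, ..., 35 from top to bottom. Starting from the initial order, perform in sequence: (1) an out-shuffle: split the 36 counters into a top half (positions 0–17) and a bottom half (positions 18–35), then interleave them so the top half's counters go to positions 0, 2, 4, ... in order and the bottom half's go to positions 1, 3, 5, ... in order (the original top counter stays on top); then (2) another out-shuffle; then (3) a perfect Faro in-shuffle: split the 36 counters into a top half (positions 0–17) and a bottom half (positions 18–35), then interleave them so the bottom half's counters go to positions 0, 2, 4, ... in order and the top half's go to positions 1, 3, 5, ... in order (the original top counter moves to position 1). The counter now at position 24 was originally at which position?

Undo the operations in reverse order, starting from position 24:
  undo op 3 (in-shuffle, from bottom half): 24 ← 30
  undo op 2 (out-shuffle, from top half): 30 ← 15
  undo op 1 (out-shuffle, from bottom half): 15 ← 25
So the counter at position 24 came from original position 25.

25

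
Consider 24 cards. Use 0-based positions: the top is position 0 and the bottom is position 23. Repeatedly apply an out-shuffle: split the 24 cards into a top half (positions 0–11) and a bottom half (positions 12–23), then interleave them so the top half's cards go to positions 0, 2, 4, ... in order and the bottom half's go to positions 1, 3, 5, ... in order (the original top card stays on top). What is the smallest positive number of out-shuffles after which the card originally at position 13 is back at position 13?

Follow position 13 under repeated out-shuffles:
13 → 3 → 6 → 12 → 1 → 2 → 4 → 8 → 16 → 9 → 18 → 13
It first returns after 11 out-shuffles.

11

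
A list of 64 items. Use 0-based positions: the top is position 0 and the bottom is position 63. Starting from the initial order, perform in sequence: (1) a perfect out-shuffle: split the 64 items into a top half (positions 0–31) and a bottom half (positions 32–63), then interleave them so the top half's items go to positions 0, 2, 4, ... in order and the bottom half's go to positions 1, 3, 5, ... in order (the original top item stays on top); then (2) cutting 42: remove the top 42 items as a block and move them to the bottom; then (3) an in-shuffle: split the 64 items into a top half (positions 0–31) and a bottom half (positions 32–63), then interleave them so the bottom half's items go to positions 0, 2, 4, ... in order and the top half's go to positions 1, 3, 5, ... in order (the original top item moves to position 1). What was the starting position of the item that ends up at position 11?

55

Undo the operations in reverse order, starting from position 11:
  undo op 3 (in-shuffle, from top half): 11 ← 5
  undo op 2 (cut 42): 5 ← 47
  undo op 1 (out-shuffle, from bottom half): 47 ← 55
So the item at position 11 came from original position 55.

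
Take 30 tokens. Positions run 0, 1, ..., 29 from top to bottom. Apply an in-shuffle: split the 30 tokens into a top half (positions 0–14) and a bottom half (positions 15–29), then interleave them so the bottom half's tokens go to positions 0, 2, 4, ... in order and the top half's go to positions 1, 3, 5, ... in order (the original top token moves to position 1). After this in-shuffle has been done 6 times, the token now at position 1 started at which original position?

Work backwards from position 1, undoing one in-shuffle at a time:
1 ← 0 ← 15 ← 7 ← 3 ← 1 ← 0
So the token now at position 1 started at position 0.

0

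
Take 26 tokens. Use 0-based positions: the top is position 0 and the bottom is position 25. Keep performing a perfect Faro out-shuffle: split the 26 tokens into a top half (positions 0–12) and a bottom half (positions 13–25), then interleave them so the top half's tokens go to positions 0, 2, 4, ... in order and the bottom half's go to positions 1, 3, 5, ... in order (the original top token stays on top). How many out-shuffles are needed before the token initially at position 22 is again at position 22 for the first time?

20

Follow position 22 under repeated out-shuffles:
22 → 19 → 13 → 1 → 2 → 4 → 8 → 16 → 7 → 14 → 3 → 6 → 12 → 24 → 23 → 21 → 17 → 9 → 18 → 11 → 22
It first returns after 20 out-shuffles.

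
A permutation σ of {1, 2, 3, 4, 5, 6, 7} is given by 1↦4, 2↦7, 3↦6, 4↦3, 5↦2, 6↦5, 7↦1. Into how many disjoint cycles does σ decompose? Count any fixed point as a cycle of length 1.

Cycle decomposition: (1 4 3 6 5 2 7).
1 cycle.

1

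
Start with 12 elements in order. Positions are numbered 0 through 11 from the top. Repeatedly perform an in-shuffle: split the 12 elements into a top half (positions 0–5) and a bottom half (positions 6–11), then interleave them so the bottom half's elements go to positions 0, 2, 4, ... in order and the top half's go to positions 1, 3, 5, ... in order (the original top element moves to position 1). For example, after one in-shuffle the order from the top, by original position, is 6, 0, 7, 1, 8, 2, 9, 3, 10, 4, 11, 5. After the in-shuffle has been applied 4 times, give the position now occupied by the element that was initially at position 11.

Track the element's position through each in-shuffle:
11 → 10 → 8 → 4 → 9

9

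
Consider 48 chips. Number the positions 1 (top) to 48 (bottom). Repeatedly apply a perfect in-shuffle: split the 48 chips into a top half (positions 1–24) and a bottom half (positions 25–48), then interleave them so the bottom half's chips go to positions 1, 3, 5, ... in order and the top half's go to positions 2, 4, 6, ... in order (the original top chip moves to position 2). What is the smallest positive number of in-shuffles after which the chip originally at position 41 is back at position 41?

Follow position 41 under repeated in-shuffles:
41 → 33 → 17 → 34 → 19 → 38 → 27 → 5 → ... → 41 (length 21)
It first returns after 21 in-shuffles.

21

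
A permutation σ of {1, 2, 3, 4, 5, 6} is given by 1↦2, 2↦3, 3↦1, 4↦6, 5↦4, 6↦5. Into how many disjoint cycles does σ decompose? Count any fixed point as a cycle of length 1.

Cycle decomposition: (1 2 3) (4 6 5).
2 cycles.

2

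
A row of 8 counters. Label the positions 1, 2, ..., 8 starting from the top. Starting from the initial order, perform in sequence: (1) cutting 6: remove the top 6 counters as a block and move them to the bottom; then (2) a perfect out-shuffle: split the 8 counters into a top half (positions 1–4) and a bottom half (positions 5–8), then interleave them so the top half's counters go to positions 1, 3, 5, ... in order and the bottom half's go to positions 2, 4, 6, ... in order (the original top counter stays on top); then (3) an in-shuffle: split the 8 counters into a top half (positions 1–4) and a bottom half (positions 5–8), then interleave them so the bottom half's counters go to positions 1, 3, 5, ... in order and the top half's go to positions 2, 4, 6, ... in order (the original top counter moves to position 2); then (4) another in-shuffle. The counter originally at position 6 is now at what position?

5

Track the counter from position 6 forward through each operation:
  after op 1 (cut 6): 6 → 8
  after op 2 (out-shuffle): 8 → 8
  after op 3 (in-shuffle): 8 → 7
  after op 4 (in-shuffle): 7 → 5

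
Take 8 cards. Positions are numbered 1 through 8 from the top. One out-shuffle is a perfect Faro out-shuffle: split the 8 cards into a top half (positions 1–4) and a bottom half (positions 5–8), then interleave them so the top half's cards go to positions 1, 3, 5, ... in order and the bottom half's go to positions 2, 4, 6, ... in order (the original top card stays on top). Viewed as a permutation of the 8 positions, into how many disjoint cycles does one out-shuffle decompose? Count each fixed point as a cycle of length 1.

4

Trace each unvisited position around until it returns:
(1) (2 3 5) (4 7 6) (8)
4 cycles in total.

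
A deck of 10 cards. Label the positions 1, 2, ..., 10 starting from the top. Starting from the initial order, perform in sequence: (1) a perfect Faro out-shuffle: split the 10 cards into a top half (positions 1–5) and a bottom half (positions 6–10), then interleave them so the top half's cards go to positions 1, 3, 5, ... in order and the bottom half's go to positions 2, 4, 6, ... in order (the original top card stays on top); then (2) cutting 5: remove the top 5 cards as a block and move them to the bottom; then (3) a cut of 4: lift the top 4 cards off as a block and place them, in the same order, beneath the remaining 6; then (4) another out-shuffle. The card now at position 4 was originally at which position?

Undo the operations in reverse order, starting from position 4:
  undo op 4 (out-shuffle, from bottom half): 4 ← 7
  undo op 3 (cut 4): 7 ← 1
  undo op 2 (cut 5): 1 ← 6
  undo op 1 (out-shuffle, from bottom half): 6 ← 8
So the card at position 4 came from original position 8.

8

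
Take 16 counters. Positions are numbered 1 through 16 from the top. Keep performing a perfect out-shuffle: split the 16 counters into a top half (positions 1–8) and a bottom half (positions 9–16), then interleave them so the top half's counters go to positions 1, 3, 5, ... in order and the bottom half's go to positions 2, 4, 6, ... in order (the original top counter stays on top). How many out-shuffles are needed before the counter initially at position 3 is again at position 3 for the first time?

Follow position 3 under repeated out-shuffles:
3 → 5 → 9 → 2 → 3
It first returns after 4 out-shuffles.

4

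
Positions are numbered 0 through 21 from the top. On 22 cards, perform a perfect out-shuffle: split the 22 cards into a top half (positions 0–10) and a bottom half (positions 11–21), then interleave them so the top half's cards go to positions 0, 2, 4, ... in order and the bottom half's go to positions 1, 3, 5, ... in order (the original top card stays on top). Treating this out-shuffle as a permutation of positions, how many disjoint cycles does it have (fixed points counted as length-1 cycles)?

7

Trace each unvisited position around until it returns:
(0) (1 2 4 8 16 11) (3 6 12) (5 10 20 19 17 13) (7 14) (9 18 15) (21)
7 cycles in total.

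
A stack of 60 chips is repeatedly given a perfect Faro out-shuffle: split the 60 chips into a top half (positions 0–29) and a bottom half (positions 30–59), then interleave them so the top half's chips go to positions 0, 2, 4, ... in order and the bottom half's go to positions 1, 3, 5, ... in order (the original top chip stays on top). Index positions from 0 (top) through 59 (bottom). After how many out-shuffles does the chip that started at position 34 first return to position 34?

58

Follow position 34 under repeated out-shuffles:
34 → 9 → 18 → 36 → 13 → 26 → 52 → 45 → ... → 34 (length 58)
It first returns after 58 out-shuffles.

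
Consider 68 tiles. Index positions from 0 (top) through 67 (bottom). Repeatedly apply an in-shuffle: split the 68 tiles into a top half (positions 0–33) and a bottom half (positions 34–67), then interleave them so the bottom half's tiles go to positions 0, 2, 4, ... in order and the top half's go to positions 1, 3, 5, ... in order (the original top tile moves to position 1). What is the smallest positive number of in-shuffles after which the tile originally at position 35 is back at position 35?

11

Follow position 35 under repeated in-shuffles:
35 → 2 → 5 → 11 → 23 → 47 → 26 → 53 → 38 → 8 → 17 → 35
It first returns after 11 in-shuffles.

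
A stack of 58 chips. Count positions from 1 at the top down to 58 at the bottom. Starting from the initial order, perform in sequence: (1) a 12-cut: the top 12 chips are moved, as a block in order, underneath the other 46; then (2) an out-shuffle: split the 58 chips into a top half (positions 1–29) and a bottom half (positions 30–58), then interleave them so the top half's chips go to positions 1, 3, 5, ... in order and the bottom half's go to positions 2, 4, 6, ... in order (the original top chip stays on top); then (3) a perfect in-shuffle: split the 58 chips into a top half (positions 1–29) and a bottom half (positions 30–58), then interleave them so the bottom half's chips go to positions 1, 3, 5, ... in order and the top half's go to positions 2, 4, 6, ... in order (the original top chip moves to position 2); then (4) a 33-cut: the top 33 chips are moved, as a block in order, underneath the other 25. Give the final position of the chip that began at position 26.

21

Track the chip from position 26 forward through each operation:
  after op 1 (cut 12): 26 → 14
  after op 2 (out-shuffle): 14 → 27
  after op 3 (in-shuffle): 27 → 54
  after op 4 (cut 33): 54 → 21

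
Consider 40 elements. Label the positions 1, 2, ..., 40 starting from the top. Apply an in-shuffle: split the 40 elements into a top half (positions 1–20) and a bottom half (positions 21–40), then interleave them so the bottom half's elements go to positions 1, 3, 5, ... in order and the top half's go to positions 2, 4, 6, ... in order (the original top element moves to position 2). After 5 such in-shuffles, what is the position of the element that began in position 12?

Track the element's position through each in-shuffle:
12 → 24 → 7 → 14 → 28 → 15

15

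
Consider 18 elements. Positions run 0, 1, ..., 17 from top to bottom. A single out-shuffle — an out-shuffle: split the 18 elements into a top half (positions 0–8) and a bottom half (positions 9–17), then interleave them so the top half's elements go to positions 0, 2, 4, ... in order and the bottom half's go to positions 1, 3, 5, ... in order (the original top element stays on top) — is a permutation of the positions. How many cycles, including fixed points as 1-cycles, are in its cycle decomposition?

Trace each unvisited position around until it returns:
(0) (1 2 4 8 16 15 13 9) (3 6 12 7 14 11 5 10) (17)
4 cycles in total.

4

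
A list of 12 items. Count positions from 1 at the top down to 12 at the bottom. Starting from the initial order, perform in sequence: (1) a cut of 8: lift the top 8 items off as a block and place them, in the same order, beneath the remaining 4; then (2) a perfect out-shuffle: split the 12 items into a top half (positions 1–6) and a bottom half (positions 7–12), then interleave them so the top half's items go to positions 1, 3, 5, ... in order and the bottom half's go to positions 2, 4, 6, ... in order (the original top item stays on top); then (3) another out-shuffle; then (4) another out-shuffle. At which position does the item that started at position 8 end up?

12

Track the item from position 8 forward through each operation:
  after op 1 (cut 8): 8 → 12
  after op 2 (out-shuffle): 12 → 12
  after op 3 (out-shuffle): 12 → 12
  after op 4 (out-shuffle): 12 → 12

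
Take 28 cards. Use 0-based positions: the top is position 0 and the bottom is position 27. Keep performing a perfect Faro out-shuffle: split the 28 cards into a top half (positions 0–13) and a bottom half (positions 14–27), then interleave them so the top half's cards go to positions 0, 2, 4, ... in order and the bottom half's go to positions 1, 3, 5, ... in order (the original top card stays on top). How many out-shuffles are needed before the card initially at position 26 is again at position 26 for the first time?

Follow position 26 under repeated out-shuffles:
26 → 25 → 23 → 19 → 11 → 22 → 17 → 7 → 14 → 1 → 2 → 4 → 8 → 16 → 5 → 10 → 20 → 13 → 26
It first returns after 18 out-shuffles.

18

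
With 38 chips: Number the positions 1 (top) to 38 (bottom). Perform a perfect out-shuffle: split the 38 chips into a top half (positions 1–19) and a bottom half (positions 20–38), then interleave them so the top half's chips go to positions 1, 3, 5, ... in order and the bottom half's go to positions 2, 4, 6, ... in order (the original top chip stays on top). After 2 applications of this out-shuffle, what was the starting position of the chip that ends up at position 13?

4

Work backwards from position 13, undoing one out-shuffle at a time:
13 ← 7 ← 4
So the chip now at position 13 started at position 4.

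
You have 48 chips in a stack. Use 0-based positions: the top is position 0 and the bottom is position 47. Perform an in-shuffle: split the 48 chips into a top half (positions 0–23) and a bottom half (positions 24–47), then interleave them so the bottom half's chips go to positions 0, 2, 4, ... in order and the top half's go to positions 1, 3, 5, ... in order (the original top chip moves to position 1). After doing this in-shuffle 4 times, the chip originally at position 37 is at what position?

19

Track the chip's position through each in-shuffle:
37 → 26 → 4 → 9 → 19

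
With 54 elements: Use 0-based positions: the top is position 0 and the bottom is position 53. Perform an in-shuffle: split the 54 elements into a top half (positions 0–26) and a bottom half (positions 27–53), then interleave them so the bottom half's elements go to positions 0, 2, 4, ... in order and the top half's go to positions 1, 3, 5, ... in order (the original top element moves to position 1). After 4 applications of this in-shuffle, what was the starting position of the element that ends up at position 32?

Work backwards from position 32, undoing one in-shuffle at a time:
32 ← 43 ← 21 ← 10 ← 32
So the element now at position 32 started at position 32.

32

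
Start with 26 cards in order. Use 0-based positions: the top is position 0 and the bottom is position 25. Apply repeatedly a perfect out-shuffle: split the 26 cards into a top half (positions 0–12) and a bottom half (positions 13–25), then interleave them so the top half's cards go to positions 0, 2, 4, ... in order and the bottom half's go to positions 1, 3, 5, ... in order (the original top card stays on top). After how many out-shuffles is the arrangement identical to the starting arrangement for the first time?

20

The out-shuffle permutes the 26 positions with cycle lengths [1, 1, 4, 20].
Every card is home exactly when every cycle has completed a whole number of laps, i.e. after lcm(1, 4, 20) = 20 out-shuffles.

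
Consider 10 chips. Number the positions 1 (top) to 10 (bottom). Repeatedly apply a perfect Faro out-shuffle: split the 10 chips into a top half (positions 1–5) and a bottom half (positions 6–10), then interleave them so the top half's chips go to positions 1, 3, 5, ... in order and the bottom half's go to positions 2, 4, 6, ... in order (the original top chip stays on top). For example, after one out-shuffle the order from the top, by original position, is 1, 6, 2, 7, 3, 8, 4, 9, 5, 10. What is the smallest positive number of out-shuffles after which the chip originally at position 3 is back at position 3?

Follow position 3 under repeated out-shuffles:
3 → 5 → 9 → 8 → 6 → 2 → 3
It first returns after 6 out-shuffles.

6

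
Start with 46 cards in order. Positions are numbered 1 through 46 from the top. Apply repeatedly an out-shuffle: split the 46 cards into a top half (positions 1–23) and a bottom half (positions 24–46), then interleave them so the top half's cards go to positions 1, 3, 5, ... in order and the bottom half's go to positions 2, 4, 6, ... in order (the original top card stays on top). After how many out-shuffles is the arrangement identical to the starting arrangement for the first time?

12

The out-shuffle permutes the 46 positions with cycle lengths [1, 1, 2, 4, 4, 4, 6, 12, 12].
Every card is home exactly when every cycle has completed a whole number of laps, i.e. after lcm(1, 2, 4, 6, 12) = 12 out-shuffles.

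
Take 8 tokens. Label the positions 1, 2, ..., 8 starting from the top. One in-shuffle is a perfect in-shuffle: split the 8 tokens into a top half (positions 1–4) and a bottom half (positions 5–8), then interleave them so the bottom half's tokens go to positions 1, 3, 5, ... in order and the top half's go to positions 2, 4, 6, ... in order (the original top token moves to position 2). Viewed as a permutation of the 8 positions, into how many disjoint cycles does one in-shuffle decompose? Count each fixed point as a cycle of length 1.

2

Trace each unvisited position around until it returns:
(1 2 4 8 7 5) (3 6)
2 cycles in total.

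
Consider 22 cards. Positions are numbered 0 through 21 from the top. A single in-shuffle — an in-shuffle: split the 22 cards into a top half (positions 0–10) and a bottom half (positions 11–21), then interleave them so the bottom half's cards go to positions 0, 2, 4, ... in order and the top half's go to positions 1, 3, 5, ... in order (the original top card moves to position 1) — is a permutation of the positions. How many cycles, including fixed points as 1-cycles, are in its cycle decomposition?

Trace each unvisited position around until it returns:
(0 1 3 7 15 8 ... len 11) (4 9 19 16 10 21 ... len 11)
2 cycles in total.

2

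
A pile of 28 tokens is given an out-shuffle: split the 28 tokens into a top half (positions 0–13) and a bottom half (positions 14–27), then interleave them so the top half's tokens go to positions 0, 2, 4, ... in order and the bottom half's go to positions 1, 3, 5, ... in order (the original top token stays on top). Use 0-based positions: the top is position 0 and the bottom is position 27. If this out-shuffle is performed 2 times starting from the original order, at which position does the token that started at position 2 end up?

8

Track the token's position through each out-shuffle:
2 → 4 → 8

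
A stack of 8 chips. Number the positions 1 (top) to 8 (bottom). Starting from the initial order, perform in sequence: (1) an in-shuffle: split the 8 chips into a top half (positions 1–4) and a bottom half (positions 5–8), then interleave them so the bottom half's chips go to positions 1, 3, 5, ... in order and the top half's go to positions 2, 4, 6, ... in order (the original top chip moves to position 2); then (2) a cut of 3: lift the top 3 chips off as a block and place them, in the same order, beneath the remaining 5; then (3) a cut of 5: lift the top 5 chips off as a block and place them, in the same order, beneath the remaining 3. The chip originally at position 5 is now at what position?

Track the chip from position 5 forward through each operation:
  after op 1 (in-shuffle): 5 → 1
  after op 2 (cut 3): 1 → 6
  after op 3 (cut 5): 6 → 1

1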